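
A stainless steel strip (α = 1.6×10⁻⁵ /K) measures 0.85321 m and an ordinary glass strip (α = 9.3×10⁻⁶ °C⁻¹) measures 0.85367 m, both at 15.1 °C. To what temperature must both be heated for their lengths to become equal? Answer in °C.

T = 95.63 °C

L₁(1 + α₁ΔT) = L₂(1 + α₂ΔT) ⇒ ΔT = (L₂ − L₁)/(α₁L₁ − α₂L₂)
L₂ − L₁ = 0.85367 − 0.85321 = 4.60×10⁻⁴ m
α₁L₁ − α₂L₂ = 1.6×10⁻⁵×0.85321 − 9.3×10⁻⁶×0.85367 = 5.712229×10⁻⁶ m/K
ΔT = 4.60×10⁻⁴ / 5.712229×10⁻⁶ = 80.5290 K
T = 15.1 + 80.5290 = 95.6290 °C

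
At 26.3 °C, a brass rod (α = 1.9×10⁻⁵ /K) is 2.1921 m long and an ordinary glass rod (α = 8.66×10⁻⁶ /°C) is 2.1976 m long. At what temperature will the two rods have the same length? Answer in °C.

Equal length when α₁L₁ΔT − α₂L₂ΔT = L₂ − L₁ = 5.50×10⁻³ m
α₁L₁ = 4.16499×10⁻⁵, α₂L₂ = 1.9031216×10⁻⁵ → Δ(αL) = 2.2618684×10⁻⁵ m/K
ΔT = 5.50×10⁻³ / 2.2618684×10⁻⁵ = 243.162 K, so T = 26.3 + 243.162 = 269.462 °C

T = 269.5 °C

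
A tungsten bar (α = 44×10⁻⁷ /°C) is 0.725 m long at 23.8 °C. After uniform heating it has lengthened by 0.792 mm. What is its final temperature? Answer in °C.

ΔL = αL₀ΔT ⇒ ΔT = ΔL / (αL₀)
ΔT = 0.792×10⁻³ m / (44×10⁻⁷ × 0.725 m) = 248.28 K
T = 23.8 + 248.28 = 272.08 °C

T = 272 °C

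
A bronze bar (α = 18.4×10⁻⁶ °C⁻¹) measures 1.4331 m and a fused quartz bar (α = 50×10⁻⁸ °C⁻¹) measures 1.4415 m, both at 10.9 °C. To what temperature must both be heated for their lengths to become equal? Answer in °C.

T = 338.4 °C

L₁(1 + α₁ΔT) = L₂(1 + α₂ΔT) ⇒ ΔT = (L₂ − L₁)/(α₁L₁ − α₂L₂)
L₂ − L₁ = 1.4415 − 1.4331 = 8.40×10⁻³ m
α₁L₁ − α₂L₂ = 18.4×10⁻⁶×1.4331 − 50×10⁻⁸×1.4415 = 2.564829×10⁻⁵ m/K
ΔT = 8.40×10⁻³ / 2.564829×10⁻⁵ = 327.507 K
T = 10.9 + 327.507 = 338.407 °C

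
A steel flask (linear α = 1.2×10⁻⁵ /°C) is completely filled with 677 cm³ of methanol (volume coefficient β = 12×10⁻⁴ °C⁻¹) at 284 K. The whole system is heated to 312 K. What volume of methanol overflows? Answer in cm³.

The flask also expands: β_container ≈ 3α = 3.6×10⁻⁵ /K
Net overflow = V₀(β_liq − 3α_cont)ΔT
β − 3α = 1.20×10⁻³ − 3.6×10⁻⁵ = 1.164×10⁻³ /K; ΔT = 28 K
ΔV = 677 × 1.164×10⁻³ × 28 = 22.1 cm³

22.1 cm³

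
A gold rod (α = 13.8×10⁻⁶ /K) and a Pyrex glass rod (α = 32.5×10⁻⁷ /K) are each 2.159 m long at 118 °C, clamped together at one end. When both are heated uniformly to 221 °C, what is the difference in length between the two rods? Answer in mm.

2.35 mm

ΔT = 103 K
gold: ΔL = 13.8×10⁻⁶ × 2.159 m × 103 = 3.0688×10⁻³ m = 3.0688 mm
Pyrex glass: ΔL = 32.5×10⁻⁷ × 2.159 m × 103 = 7.2273×10⁻⁴ m = 0.72273 mm
difference = 3.0688 − 0.72273 = 2.34607 mm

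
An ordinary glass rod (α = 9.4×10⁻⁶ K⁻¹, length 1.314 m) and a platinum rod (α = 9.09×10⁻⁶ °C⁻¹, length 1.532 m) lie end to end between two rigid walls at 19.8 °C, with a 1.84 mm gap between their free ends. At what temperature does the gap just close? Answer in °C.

Gap closes when ΔL₁ + ΔL₂ = 1.84 mm = 1.84×10⁻³ m
(α₁L₁ + α₂L₂)ΔT = g
α₁L₁ + α₂L₂ = 9.4×10⁻⁶×1.314 + 9.09×10⁻⁶×1.532 = 2.627748×10⁻⁵ m/K
ΔT = 1.84×10⁻³ / 2.627748×10⁻⁵ = 70.022 K
T = 19.8 + 70.022 = 89.822 °C

T = 89.8 °C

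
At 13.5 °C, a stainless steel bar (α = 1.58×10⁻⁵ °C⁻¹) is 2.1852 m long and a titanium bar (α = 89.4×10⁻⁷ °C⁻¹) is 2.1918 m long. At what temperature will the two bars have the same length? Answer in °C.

T = 455.5 °C

Equal length when α₁L₁ΔT − α₂L₂ΔT = L₂ − L₁ = 6.60×10⁻³ m
α₁L₁ = 3.452616×10⁻⁵, α₂L₂ = 1.9594692×10⁻⁵ → Δ(αL) = 1.4931468×10⁻⁵ m/K
ΔT = 6.60×10⁻³ / 1.4931468×10⁻⁵ = 442.019 K, so T = 13.5 + 442.019 = 455.519 °C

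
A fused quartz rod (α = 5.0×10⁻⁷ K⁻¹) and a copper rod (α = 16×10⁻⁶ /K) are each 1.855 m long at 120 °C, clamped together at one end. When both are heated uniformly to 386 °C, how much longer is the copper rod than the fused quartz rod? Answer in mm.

ΔT = 266 K
fused quartz: ΔL = 5.0×10⁻⁷ × 1.855 m × 266 = 2.4671×10⁻⁴ m = 0.24671 mm
copper: ΔL = 16×10⁻⁶ × 1.855 m × 266 = 7.8949×10⁻³ m = 7.8949 mm
difference = 7.8949 − 0.24671 = 7.64819 mm

7.65 mm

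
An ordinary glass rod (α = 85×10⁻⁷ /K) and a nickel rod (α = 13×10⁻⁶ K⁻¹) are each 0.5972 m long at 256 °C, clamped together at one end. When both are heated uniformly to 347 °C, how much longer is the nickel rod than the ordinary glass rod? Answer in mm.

ΔT = 91 K
ordinary glass: ΔL = 85×10⁻⁷ × 0.5972 m × 91 = 4.6193×10⁻⁴ m = 0.46193 mm
nickel: ΔL = 13×10⁻⁶ × 0.5972 m × 91 = 7.0649×10⁻⁴ m = 0.70649 mm
difference = 0.70649 − 0.46193 = 0.24456 mm

0.245 mm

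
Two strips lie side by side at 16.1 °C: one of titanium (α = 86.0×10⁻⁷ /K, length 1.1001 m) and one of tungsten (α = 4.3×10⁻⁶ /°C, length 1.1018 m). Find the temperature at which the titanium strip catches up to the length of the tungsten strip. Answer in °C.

Equal length when α₁L₁ΔT − α₂L₂ΔT = L₂ − L₁ = 1.70×10⁻³ m
α₁L₁ = 9.46086×10⁻⁶, α₂L₂ = 4.73774×10⁻⁶ → Δ(αL) = 4.72312×10⁻⁶ m/K
ΔT = 1.70×10⁻³ / 4.72312×10⁻⁶ = 359.932 K, so T = 16.1 + 359.932 = 376.032 °C

T = 376.0 °C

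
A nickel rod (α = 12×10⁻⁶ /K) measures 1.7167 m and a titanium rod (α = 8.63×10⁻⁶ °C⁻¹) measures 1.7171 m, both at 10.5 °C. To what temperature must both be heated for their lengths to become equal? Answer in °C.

T = 79.68 °C

Equal length when α₁L₁ΔT − α₂L₂ΔT = L₂ − L₁ = 4.00×10⁻⁴ m
α₁L₁ = 2.06004×10⁻⁵, α₂L₂ = 1.4818573×10⁻⁵ → Δ(αL) = 5.781827×10⁻⁶ m/K
ΔT = 4.00×10⁻⁴ / 5.781827×10⁻⁶ = 69.1823 K, so T = 10.5 + 69.1823 = 79.6823 °C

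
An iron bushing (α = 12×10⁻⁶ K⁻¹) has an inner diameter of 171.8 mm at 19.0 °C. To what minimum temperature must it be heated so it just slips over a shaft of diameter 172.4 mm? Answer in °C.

Required Δd = 172.4 − 171.8 = 0.6 mm
Δd = αd₀ΔT ⇒ ΔT = Δd/(αd₀) = 0.6 / (12×10⁻⁶ × 171.8) = 291.04 K
T_min = 19.0 + 291.04 = 310.04 °C

T = 310 °C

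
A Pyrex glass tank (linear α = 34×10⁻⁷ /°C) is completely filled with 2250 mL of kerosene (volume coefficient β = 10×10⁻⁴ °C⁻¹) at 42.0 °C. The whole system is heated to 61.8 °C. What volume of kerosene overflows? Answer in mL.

44.1 mL

The tank also expands: β_container ≈ 3α = 1.02×10⁻⁵ /K
Net overflow = V₀(β_liq − 3α_cont)ΔT
β − 3α = 1.00×10⁻³ − 1.02×10⁻⁵ = 9.898×10⁻⁴ /K; ΔT = 19.8 K
ΔV = 2250 × 9.898×10⁻⁴ × 19.8 = 44.1 mL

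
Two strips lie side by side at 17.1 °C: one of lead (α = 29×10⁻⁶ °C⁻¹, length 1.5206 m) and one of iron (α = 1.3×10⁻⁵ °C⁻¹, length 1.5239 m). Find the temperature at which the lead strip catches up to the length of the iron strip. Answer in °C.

T = 153.0 °C

Equal length when α₁L₁ΔT − α₂L₂ΔT = L₂ − L₁ = 3.30×10⁻³ m
α₁L₁ = 4.40974×10⁻⁵, α₂L₂ = 1.98107×10⁻⁵ → Δ(αL) = 2.42867×10⁻⁵ m/K
ΔT = 3.30×10⁻³ / 2.42867×10⁻⁵ = 135.877 K, so T = 17.1 + 135.877 = 152.977 °C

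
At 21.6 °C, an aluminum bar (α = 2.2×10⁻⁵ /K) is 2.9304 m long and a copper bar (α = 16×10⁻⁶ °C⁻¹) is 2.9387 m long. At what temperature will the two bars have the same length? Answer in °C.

L₁(1 + α₁ΔT) = L₂(1 + α₂ΔT) ⇒ ΔT = (L₂ − L₁)/(α₁L₁ − α₂L₂)
L₂ − L₁ = 2.9387 − 2.9304 = 8.30×10⁻³ m
α₁L₁ − α₂L₂ = 2.2×10⁻⁵×2.9304 − 16×10⁻⁶×2.9387 = 1.74496×10⁻⁵ m/K
ΔT = 8.30×10⁻³ / 1.74496×10⁻⁵ = 475.656 K
T = 21.6 + 475.656 = 497.256 °C

T = 497.3 °C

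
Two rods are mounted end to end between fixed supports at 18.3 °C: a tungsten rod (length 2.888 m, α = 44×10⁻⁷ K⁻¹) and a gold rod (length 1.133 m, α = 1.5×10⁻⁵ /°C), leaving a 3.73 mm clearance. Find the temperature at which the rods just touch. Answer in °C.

α₁L₁ = 1.27072×10⁻⁵ m/K, α₂L₂ = 1.6995×10⁻⁵ m/K → total 2.97022×10⁻⁵ m/K
ΔT = g/(α₁L₁+α₂L₂) = 3.73×10⁻³ / 2.97022×10⁻⁵ = 125.58 K
T = 18.3 + 125.58 = 143.88 °C

T = 144 °C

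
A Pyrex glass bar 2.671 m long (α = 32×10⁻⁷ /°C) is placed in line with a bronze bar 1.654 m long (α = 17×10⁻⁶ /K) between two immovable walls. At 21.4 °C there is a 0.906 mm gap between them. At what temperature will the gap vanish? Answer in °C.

T = 46.1 °C

Gap closes when ΔL₁ + ΔL₂ = 0.906 mm = 9.06×10⁻⁴ m
(α₁L₁ + α₂L₂)ΔT = g
α₁L₁ + α₂L₂ = 32×10⁻⁷×2.671 + 17×10⁻⁶×1.654 = 3.66652×10⁻⁵ m/K
ΔT = 9.06×10⁻⁴ / 3.66652×10⁻⁵ = 24.710 K
T = 21.4 + 24.710 = 46.110 °C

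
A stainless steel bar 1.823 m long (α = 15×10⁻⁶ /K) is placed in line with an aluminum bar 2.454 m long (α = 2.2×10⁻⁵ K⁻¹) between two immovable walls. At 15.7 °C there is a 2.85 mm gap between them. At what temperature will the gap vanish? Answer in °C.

Gap closes when ΔL₁ + ΔL₂ = 2.85 mm = 2.85×10⁻³ m
(α₁L₁ + α₂L₂)ΔT = g
α₁L₁ + α₂L₂ = 15×10⁻⁶×1.823 + 2.2×10⁻⁵×2.454 = 8.1333×10⁻⁵ m/K
ΔT = 2.85×10⁻³ / 8.1333×10⁻⁵ = 35.041 K
T = 15.7 + 35.041 = 50.741 °C

T = 50.7 °C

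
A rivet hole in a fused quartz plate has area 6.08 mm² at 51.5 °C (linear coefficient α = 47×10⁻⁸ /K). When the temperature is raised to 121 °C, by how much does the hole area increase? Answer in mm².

ΔA = 0.000397 mm²

Area coefficient ≈ 2α; |ΔT| = 69.5 K
ΔA = 2αA₀ΔT = 2(47×10⁻⁸)(6.08)(69.5) = 3.97×10⁻⁴ mm²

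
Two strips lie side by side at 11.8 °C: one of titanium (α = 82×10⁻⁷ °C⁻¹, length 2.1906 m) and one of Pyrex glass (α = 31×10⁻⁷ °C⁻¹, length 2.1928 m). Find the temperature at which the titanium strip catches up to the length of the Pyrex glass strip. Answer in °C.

Equal length when α₁L₁ΔT − α₂L₂ΔT = L₂ − L₁ = 2.20×10⁻³ m
α₁L₁ = 1.796292×10⁻⁵, α₂L₂ = 6.79768×10⁻⁶ → Δ(αL) = 1.116524×10⁻⁵ m/K
ΔT = 2.20×10⁻³ / 1.116524×10⁻⁵ = 197.040 K, so T = 11.8 + 197.040 = 208.840 °C

T = 208.8 °C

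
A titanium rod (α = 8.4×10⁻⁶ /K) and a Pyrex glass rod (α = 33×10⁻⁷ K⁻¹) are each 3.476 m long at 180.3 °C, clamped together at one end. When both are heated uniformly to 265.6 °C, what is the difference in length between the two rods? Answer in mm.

ΔT = 85.3 K
titanium: ΔL = 8.4×10⁻⁶ × 3.476 m × 85.3 = 2.4906×10⁻³ m = 2.4906 mm
Pyrex glass: ΔL = 33×10⁻⁷ × 3.476 m × 85.3 = 9.7846×10⁻⁴ m = 0.97846 mm
difference = 2.4906 − 0.97846 = 1.51214 mm

1.51 mm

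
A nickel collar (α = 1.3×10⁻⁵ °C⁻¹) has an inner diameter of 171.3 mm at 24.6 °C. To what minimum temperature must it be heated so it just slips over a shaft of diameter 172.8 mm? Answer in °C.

Required Δd = 172.8 − 171.3 = 1.5 mm
Δd = αd₀ΔT ⇒ ΔT = Δd/(αd₀) = 1.5 / (1.3×10⁻⁵ × 171.3) = 673.58 K
T_min = 24.6 + 673.58 = 698.18 °C

T = 698 °C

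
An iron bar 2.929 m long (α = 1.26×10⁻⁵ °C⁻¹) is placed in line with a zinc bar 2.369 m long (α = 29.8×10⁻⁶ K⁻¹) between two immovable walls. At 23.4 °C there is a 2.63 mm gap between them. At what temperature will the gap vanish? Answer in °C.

T = 47.9 °C

α₁L₁ = 3.69054×10⁻⁵ m/K, α₂L₂ = 7.05962×10⁻⁵ m/K → total 1.075016×10⁻⁴ m/K
ΔT = g/(α₁L₁+α₂L₂) = 2.63×10⁻³ / 1.075016×10⁻⁴ = 24.465 K
T = 23.4 + 24.465 = 47.865 °C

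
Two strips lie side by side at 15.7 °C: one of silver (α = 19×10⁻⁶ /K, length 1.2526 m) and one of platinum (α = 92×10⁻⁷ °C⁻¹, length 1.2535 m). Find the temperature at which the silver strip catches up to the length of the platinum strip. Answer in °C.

T = 89.07 °C

L₁(1 + α₁ΔT) = L₂(1 + α₂ΔT) ⇒ ΔT = (L₂ − L₁)/(α₁L₁ − α₂L₂)
L₂ − L₁ = 1.2535 − 1.2526 = 9.00×10⁻⁴ m
α₁L₁ − α₂L₂ = 19×10⁻⁶×1.2526 − 92×10⁻⁷×1.2535 = 1.22672×10⁻⁵ m/K
ΔT = 9.00×10⁻⁴ / 1.22672×10⁻⁵ = 73.3664 K
T = 15.7 + 73.3664 = 89.0664 °C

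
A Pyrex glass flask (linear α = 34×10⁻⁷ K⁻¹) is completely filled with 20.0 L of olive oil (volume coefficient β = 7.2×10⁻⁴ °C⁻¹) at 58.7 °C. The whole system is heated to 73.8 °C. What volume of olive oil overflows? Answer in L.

0.214 L

The flask also expands: β_container ≈ 3α = 1.02×10⁻⁵ /K
Net overflow = V₀(β_liq − 3α_cont)ΔT
β − 3α = 7.20×10⁻⁴ − 1.02×10⁻⁵ = 7.098×10⁻⁴ /K; ΔT = 15.1 K
ΔV = 20.0 × 7.098×10⁻⁴ × 15.1 = 0.214 L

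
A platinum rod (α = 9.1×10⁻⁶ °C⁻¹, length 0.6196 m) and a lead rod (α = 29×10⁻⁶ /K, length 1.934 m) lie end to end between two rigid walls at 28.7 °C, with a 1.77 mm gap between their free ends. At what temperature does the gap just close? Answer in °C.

T = 57.4 °C

α₁L₁ = 5.63836×10⁻⁶ m/K, α₂L₂ = 5.6086×10⁻⁵ m/K → total 6.172436×10⁻⁵ m/K
ΔT = g/(α₁L₁+α₂L₂) = 1.77×10⁻³ / 6.172436×10⁻⁵ = 28.676 K
T = 28.7 + 28.676 = 57.376 °C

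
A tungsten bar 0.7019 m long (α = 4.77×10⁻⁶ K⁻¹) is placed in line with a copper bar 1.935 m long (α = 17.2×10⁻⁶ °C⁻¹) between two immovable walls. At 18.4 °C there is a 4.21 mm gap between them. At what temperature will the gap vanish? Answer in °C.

T = 133 °C

α₁L₁ = 3.348063×10⁻⁶ m/K, α₂L₂ = 3.3282×10⁻⁵ m/K → total 3.6630063×10⁻⁵ m/K
ΔT = g/(α₁L₁+α₂L₂) = 4.21×10⁻³ / 3.6630063×10⁻⁵ = 114.93 K
T = 18.4 + 114.93 = 133.33 °C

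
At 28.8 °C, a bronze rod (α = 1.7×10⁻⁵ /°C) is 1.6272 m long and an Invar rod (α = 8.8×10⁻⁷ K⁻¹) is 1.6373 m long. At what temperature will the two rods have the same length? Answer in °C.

Equal length when α₁L₁ΔT − α₂L₂ΔT = L₂ − L₁ = 1.01×10⁻² m
α₁L₁ = 2.76624×10⁻⁵, α₂L₂ = 1.440824×10⁻⁶ → Δ(αL) = 2.6221576×10⁻⁵ m/K
ΔT = 1.01×10⁻² / 2.6221576×10⁻⁵ = 385.179 K, so T = 28.8 + 385.179 = 413.979 °C

T = 414.0 °C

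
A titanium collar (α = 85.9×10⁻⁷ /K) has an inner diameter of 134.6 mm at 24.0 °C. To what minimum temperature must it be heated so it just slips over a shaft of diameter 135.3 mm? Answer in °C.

Required Δd = 135.3 − 134.6 = 0.7 mm
Δd = αd₀ΔT ⇒ ΔT = Δd/(αd₀) = 0.7 / (85.9×10⁻⁷ × 134.6) = 605.42 K
T_min = 24.0 + 605.42 = 629.42 °C

T = 629 °C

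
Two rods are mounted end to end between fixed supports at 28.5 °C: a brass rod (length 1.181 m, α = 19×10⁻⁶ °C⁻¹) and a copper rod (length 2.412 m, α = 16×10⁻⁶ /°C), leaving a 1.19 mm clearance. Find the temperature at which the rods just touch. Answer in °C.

α₁L₁ = 2.2439×10⁻⁵ m/K, α₂L₂ = 3.8592×10⁻⁵ m/K → total 6.1031×10⁻⁵ m/K
ΔT = g/(α₁L₁+α₂L₂) = 1.19×10⁻³ / 6.1031×10⁻⁵ = 19.498 K
T = 28.5 + 19.498 = 47.998 °C

T = 48.0 °C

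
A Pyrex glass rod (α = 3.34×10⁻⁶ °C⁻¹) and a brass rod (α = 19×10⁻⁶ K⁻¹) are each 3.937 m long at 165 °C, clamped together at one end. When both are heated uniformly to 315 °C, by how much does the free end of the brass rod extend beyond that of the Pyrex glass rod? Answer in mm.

ΔT = 150 K
Pyrex glass: ΔL = 3.34×10⁻⁶ × 3.937 m × 150 = 1.9724×10⁻³ m = 1.9724 mm
brass: ΔL = 19×10⁻⁶ × 3.937 m × 150 = 1.1220×10⁻² m = 11.220 mm
difference = 11.220 − 1.9724 = 9.2476 mm

9.25 mm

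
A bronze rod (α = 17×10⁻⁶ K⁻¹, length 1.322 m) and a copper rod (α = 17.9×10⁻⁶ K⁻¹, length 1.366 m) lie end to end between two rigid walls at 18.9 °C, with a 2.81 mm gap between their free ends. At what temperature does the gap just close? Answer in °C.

T = 78.8 °C

Gap closes when ΔL₁ + ΔL₂ = 2.81 mm = 2.81×10⁻³ m
(α₁L₁ + α₂L₂)ΔT = g
α₁L₁ + α₂L₂ = 17×10⁻⁶×1.322 + 17.9×10⁻⁶×1.366 = 4.69254×10⁻⁵ m/K
ΔT = 2.81×10⁻³ / 4.69254×10⁻⁵ = 59.882 K
T = 18.9 + 59.882 = 78.782 °C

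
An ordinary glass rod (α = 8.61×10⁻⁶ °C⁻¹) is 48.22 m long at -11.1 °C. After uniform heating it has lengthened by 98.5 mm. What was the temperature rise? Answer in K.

ΔL = αL₀ΔT ⇒ ΔT = ΔL / (αL₀)
ΔT = 98.5×10⁻³ m / (8.61×10⁻⁶ × 48.22 m) = 237.25 K

ΔT = 237 K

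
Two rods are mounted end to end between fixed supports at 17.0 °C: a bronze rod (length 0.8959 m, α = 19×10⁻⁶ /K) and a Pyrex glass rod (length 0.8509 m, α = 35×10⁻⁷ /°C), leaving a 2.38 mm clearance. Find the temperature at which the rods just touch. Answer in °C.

T = 136 °C

Gap closes when ΔL₁ + ΔL₂ = 2.38 mm = 2.38×10⁻³ m
(α₁L₁ + α₂L₂)ΔT = g
α₁L₁ + α₂L₂ = 19×10⁻⁶×0.8959 + 35×10⁻⁷×0.8509 = 2.000025×10⁻⁵ m/K
ΔT = 2.38×10⁻³ / 2.000025×10⁻⁵ = 119.00 K
T = 17.0 + 119.00 = 136.00 °C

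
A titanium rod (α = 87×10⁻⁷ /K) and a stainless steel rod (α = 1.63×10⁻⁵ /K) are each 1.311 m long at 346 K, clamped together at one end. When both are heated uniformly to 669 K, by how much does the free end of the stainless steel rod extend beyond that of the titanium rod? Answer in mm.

3.22 mm

ΔT = 323 K
titanium: ΔL = 87×10⁻⁷ × 1.311 m × 323 = 3.6840×10⁻³ m = 3.6840 mm
stainless steel: ΔL = 1.63×10⁻⁵ × 1.311 m × 323 = 6.9023×10⁻³ m = 6.9023 mm
difference = 6.9023 − 3.6840 = 3.2183 mm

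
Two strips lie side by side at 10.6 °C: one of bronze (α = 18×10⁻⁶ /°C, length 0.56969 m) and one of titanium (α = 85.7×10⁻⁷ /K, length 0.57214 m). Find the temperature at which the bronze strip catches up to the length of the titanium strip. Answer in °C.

T = 468.4 °C

L₁(1 + α₁ΔT) = L₂(1 + α₂ΔT) ⇒ ΔT = (L₂ − L₁)/(α₁L₁ − α₂L₂)
L₂ − L₁ = 0.57214 − 0.56969 = 2.45×10⁻³ m
α₁L₁ − α₂L₂ = 18×10⁻⁶×0.56969 − 85.7×10⁻⁷×0.57214 = 5.3511802×10⁻⁶ m/K
ΔT = 2.45×10⁻³ / 5.3511802×10⁻⁶ = 457.843 K
T = 10.6 + 457.843 = 468.443 °C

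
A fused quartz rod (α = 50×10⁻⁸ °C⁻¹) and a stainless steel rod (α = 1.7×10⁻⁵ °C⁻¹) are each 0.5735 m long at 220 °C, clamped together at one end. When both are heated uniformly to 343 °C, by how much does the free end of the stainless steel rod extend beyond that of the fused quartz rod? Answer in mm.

1.16 mm

ΔT = 123 K
fused quartz: ΔL = 50×10⁻⁸ × 0.5735 m × 123 = 3.5270×10⁻⁵ m = 0.035270 mm
stainless steel: ΔL = 1.7×10⁻⁵ × 0.5735 m × 123 = 1.1992×10⁻³ m = 1.1992 mm
difference = 1.1992 − 0.035270 = 1.16393 mm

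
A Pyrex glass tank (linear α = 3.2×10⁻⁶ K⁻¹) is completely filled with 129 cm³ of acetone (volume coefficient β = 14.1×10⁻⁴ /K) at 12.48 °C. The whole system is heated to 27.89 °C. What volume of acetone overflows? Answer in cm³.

2.78 cm³

The tank also expands: β_container ≈ 3α = 9.6×10⁻⁶ /K
Net overflow = V₀(β_liq − 3α_cont)ΔT
β − 3α = 1.41×10⁻³ − 9.6×10⁻⁶ = 1.4004×10⁻³ /K; ΔT = 15.41 K
ΔV = 129 × 1.4004×10⁻³ × 15.41 = 2.78 cm³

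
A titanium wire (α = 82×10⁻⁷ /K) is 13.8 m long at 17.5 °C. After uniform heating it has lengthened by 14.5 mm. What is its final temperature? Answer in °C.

ΔL = αL₀ΔT ⇒ ΔT = ΔL / (αL₀)
ΔT = 14.5×10⁻³ m / (82×10⁻⁷ × 13.8 m) = 128.14 K
T = 17.5 + 128.14 = 145.64 °C

T = 146 °C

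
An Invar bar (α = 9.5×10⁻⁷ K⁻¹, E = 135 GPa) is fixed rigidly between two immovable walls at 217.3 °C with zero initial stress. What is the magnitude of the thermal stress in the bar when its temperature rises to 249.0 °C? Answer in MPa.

Fully constrained: the free strain ε = αΔT is blocked, so σ = Eε = EαΔT.
|ΔT| = 31.7 K
σ = 135×10⁹ × 9.5×10⁻⁷ × 31.7 = 4.07×10⁶ Pa

σ = 4.07 MPa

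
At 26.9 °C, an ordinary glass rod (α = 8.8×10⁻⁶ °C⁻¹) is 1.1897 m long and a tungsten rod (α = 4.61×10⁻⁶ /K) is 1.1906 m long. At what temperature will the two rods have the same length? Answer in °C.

Equal length when α₁L₁ΔT − α₂L₂ΔT = L₂ − L₁ = 9.00×10⁻⁴ m
α₁L₁ = 1.046936×10⁻⁵, α₂L₂ = 5.488666×10⁻⁶ → Δ(αL) = 4.980694×10⁻⁶ m/K
ΔT = 9.00×10⁻⁴ / 4.980694×10⁻⁶ = 180.698 K, so T = 26.9 + 180.698 = 207.598 °C

T = 207.6 °C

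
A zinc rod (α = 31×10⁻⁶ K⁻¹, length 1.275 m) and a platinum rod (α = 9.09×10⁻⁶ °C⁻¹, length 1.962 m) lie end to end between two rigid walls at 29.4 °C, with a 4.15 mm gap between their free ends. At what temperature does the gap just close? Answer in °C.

T = 102 °C

Gap closes when ΔL₁ + ΔL₂ = 4.15 mm = 4.15×10⁻³ m
(α₁L₁ + α₂L₂)ΔT = g
α₁L₁ + α₂L₂ = 31×10⁻⁶×1.275 + 9.09×10⁻⁶×1.962 = 5.735958×10⁻⁵ m/K
ΔT = 4.15×10⁻³ / 5.735958×10⁻⁵ = 72.35 K
T = 29.4 + 72.35 = 101.75 °C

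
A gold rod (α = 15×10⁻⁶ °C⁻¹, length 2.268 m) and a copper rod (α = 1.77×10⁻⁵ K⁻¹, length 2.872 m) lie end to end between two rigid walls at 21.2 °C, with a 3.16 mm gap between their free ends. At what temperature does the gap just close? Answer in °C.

T = 58.4 °C

Gap closes when ΔL₁ + ΔL₂ = 3.16 mm = 3.16×10⁻³ m
(α₁L₁ + α₂L₂)ΔT = g
α₁L₁ + α₂L₂ = 15×10⁻⁶×2.268 + 1.77×10⁻⁵×2.872 = 8.48544×10⁻⁵ m/K
ΔT = 3.16×10⁻³ / 8.48544×10⁻⁵ = 37.240 K
T = 21.2 + 37.240 = 58.440 °C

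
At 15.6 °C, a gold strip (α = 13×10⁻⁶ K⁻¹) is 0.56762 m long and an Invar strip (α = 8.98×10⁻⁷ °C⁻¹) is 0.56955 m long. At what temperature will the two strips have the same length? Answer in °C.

Equal length when α₁L₁ΔT − α₂L₂ΔT = L₂ − L₁ = 1.93×10⁻³ m
α₁L₁ = 7.37906×10⁻⁶, α₂L₂ = 5.114559×10⁻⁷ → Δ(αL) = 6.8676041×10⁻⁶ m/K
ΔT = 1.93×10⁻³ / 6.8676041×10⁻⁶ = 281.030 K, so T = 15.6 + 281.030 = 296.630 °C

T = 296.6 °C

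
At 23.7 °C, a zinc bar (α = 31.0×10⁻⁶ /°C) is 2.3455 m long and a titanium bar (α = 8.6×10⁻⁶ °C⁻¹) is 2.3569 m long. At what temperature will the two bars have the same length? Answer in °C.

Equal length when α₁L₁ΔT − α₂L₂ΔT = L₂ − L₁ = 1.14×10⁻² m
α₁L₁ = 7.27105×10⁻⁵, α₂L₂ = 2.026934×10⁻⁵ → Δ(αL) = 5.244116×10⁻⁵ m/K
ΔT = 1.14×10⁻² / 5.244116×10⁻⁵ = 217.386 K, so T = 23.7 + 217.386 = 241.086 °C

T = 241.1 °C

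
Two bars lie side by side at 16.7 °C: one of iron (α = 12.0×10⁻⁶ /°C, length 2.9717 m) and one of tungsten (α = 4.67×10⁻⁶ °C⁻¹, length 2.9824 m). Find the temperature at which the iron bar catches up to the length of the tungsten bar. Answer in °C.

Equal length when α₁L₁ΔT − α₂L₂ΔT = L₂ − L₁ = 1.07×10⁻² m
α₁L₁ = 3.56604×10⁻⁵, α₂L₂ = 1.3927808×10⁻⁵ → Δ(αL) = 2.1732592×10⁻⁵ m/K
ΔT = 1.07×10⁻² / 2.1732592×10⁻⁵ = 492.348 K, so T = 16.7 + 492.348 = 509.048 °C

T = 509.0 °C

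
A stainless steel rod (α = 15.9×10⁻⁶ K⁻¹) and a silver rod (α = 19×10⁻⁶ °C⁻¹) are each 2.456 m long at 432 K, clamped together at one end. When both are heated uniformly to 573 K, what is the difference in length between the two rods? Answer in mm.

ΔT = 141 K
stainless steel: ΔL = 15.9×10⁻⁶ × 2.456 m × 141 = 5.5061×10⁻³ m = 5.5061 mm
silver: ΔL = 19×10⁻⁶ × 2.456 m × 141 = 6.5796×10⁻³ m = 6.5796 mm
difference = 6.5796 − 5.5061 = 1.0735 mm

1.07 mm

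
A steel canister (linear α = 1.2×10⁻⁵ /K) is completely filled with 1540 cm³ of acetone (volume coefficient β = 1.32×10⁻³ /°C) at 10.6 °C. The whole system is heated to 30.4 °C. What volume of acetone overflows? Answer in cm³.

The canister also expands: β_container ≈ 3α = 3.6×10⁻⁵ /K
Net overflow = V₀(β_liq − 3α_cont)ΔT
β − 3α = 1.32×10⁻³ − 3.6×10⁻⁵ = 1.284×10⁻³ /K; ΔT = 19.8 K
ΔV = 1540 × 1.284×10⁻³ × 19.8 = 39.2 cm³

39.2 cm³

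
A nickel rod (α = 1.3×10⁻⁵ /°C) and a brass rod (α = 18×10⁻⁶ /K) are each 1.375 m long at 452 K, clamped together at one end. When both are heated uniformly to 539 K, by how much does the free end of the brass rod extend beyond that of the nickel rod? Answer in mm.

ΔT = 87 K
nickel: ΔL = 1.3×10⁻⁵ × 1.375 m × 87 = 1.5551×10⁻³ m = 1.5551 mm
brass: ΔL = 18×10⁻⁶ × 1.375 m × 87 = 2.1533×10⁻³ m = 2.1533 mm
difference = 2.1533 − 1.5551 = 0.5982 mm

0.598 mm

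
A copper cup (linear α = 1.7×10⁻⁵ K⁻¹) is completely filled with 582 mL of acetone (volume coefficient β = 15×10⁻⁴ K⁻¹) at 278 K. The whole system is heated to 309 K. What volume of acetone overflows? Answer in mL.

26.1 mL

The cup also expands: β_container ≈ 3α = 5.1×10⁻⁵ /K
Net overflow = V₀(β_liq − 3α_cont)ΔT
β − 3α = 1.50×10⁻³ − 5.1×10⁻⁵ = 1.449×10⁻³ /K; ΔT = 31 K
ΔV = 582 × 1.449×10⁻³ × 31 = 26.1 mL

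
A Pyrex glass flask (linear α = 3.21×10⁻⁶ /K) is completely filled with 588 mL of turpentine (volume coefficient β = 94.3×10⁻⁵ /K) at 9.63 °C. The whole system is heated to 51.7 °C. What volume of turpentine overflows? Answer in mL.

The flask also expands: β_container ≈ 3α = 9.63×10⁻⁶ /K
Net overflow = V₀(β_liq − 3α_cont)ΔT
β − 3α = 9.43×10⁻⁴ − 9.63×10⁻⁶ = 9.3337×10⁻⁴ /K; ΔT = 42.07 K
ΔV = 588 × 9.3337×10⁻⁴ × 42.07 = 23.1 mL

23.1 mL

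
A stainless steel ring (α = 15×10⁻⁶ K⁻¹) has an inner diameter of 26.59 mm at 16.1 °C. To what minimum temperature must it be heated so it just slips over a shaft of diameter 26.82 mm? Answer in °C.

T = 593 °C

Required Δd = 26.82 − 26.59 = 0.23 mm
Δd = αd₀ΔT ⇒ ΔT = Δd/(αd₀) = 0.23 / (15×10⁻⁶ × 26.59) = 576.66 K
T_min = 16.1 + 576.66 = 592.76 °C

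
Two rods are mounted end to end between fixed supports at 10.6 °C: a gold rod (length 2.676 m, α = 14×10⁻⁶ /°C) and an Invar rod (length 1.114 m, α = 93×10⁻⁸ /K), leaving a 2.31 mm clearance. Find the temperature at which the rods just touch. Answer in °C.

T = 70.6 °C

α₁L₁ = 3.7464×10⁻⁵ m/K, α₂L₂ = 1.03602×10⁻⁶ m/K → total 3.850002×10⁻⁵ m/K
ΔT = g/(α₁L₁+α₂L₂) = 2.31×10⁻³ / 3.850002×10⁻⁵ = 60.000 K
T = 10.6 + 60.000 = 70.600 °C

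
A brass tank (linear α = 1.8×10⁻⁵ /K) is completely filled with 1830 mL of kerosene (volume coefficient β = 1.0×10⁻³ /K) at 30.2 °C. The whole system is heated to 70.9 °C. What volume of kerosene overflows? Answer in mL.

The tank also expands: β_container ≈ 3α = 5.4×10⁻⁵ /K
Net overflow = V₀(β_liq − 3α_cont)ΔT
β − 3α = 1.00×10⁻³ − 5.4×10⁻⁵ = 9.46×10⁻⁴ /K; ΔT = 40.7 K
ΔV = 1830 × 9.46×10⁻⁴ × 40.7 = 70.5 mL

70.5 mL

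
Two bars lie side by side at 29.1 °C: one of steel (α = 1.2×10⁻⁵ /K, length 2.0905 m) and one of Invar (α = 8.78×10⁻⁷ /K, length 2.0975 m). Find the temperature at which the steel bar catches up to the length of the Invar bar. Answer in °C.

T = 330.2 °C

L₁(1 + α₁ΔT) = L₂(1 + α₂ΔT) ⇒ ΔT = (L₂ − L₁)/(α₁L₁ − α₂L₂)
L₂ − L₁ = 2.0975 − 2.0905 = 7.00×10⁻³ m
α₁L₁ − α₂L₂ = 1.2×10⁻⁵×2.0905 − 8.78×10⁻⁷×2.0975 = 2.3244395×10⁻⁵ m/K
ΔT = 7.00×10⁻³ / 2.3244395×10⁻⁵ = 301.148 K
T = 29.1 + 301.148 = 330.248 °C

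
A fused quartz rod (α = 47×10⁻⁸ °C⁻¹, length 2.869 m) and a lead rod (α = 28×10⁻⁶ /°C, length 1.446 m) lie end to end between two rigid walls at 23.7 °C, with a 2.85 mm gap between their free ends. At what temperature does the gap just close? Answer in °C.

Gap closes when ΔL₁ + ΔL₂ = 2.85 mm = 2.85×10⁻³ m
(α₁L₁ + α₂L₂)ΔT = g
α₁L₁ + α₂L₂ = 47×10⁻⁸×2.869 + 28×10⁻⁶×1.446 = 4.183643×10⁻⁵ m/K
ΔT = 2.85×10⁻³ / 4.183643×10⁻⁵ = 68.122 K
T = 23.7 + 68.122 = 91.822 °C

T = 91.8 °C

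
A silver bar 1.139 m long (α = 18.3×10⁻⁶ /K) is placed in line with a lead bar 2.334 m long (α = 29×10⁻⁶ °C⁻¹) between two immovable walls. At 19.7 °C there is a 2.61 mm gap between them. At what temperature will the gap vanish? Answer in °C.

α₁L₁ = 2.08437×10⁻⁵ m/K, α₂L₂ = 6.7686×10⁻⁵ m/K → total 8.85297×10⁻⁵ m/K
ΔT = g/(α₁L₁+α₂L₂) = 2.61×10⁻³ / 8.85297×10⁻⁵ = 29.482 K
T = 19.7 + 29.482 = 49.182 °C

T = 49.2 °C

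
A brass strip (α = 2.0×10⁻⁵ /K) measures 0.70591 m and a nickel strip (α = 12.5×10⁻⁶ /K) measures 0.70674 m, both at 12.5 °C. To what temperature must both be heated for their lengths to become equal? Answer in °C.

Equal length when α₁L₁ΔT − α₂L₂ΔT = L₂ − L₁ = 8.30×10⁻⁴ m
α₁L₁ = 1.41182×10⁻⁵, α₂L₂ = 8.83425×10⁻⁶ → Δ(αL) = 5.28395×10⁻⁶ m/K
ΔT = 8.30×10⁻⁴ / 5.28395×10⁻⁶ = 157.079 K, so T = 12.5 + 157.079 = 169.579 °C

T = 169.6 °C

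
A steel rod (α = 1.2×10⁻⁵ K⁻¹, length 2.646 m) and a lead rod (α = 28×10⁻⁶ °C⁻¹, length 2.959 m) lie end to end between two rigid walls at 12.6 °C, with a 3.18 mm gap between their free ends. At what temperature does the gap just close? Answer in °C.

Gap closes when ΔL₁ + ΔL₂ = 3.18 mm = 3.18×10⁻³ m
(α₁L₁ + α₂L₂)ΔT = g
α₁L₁ + α₂L₂ = 1.2×10⁻⁵×2.646 + 28×10⁻⁶×2.959 = 1.14604×10⁻⁴ m/K
ΔT = 3.18×10⁻³ / 1.14604×10⁻⁴ = 27.748 K
T = 12.6 + 27.748 = 40.348 °C

T = 40.3 °C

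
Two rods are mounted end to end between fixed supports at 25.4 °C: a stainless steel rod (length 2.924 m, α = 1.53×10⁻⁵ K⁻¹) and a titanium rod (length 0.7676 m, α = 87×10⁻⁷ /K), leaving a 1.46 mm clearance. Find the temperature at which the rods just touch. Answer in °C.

T = 53.8 °C

α₁L₁ = 4.47372×10⁻⁵ m/K, α₂L₂ = 6.67812×10⁻⁶ m/K → total 5.141532×10⁻⁵ m/K
ΔT = g/(α₁L₁+α₂L₂) = 1.46×10⁻³ / 5.141532×10⁻⁵ = 28.396 K
T = 25.4 + 28.396 = 53.796 °C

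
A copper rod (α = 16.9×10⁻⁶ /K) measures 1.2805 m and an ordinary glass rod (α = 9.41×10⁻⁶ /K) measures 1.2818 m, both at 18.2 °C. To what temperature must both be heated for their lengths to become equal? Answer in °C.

T = 153.9 °C

L₁(1 + α₁ΔT) = L₂(1 + α₂ΔT) ⇒ ΔT = (L₂ − L₁)/(α₁L₁ − α₂L₂)
L₂ − L₁ = 1.2818 − 1.2805 = 1.30×10⁻³ m
α₁L₁ − α₂L₂ = 16.9×10⁻⁶×1.2805 − 9.41×10⁻⁶×1.2818 = 9.578712×10⁻⁶ m/K
ΔT = 1.30×10⁻³ / 9.578712×10⁻⁶ = 135.718 K
T = 18.2 + 135.718 = 153.918 °C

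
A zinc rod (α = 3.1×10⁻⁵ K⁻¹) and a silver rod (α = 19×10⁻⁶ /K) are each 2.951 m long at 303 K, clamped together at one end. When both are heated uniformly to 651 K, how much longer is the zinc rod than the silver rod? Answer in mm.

12.3 mm

ΔT = 348 K
zinc: ΔL = 3.1×10⁻⁵ × 2.951 m × 348 = 3.1835×10⁻² m = 31.835 mm
silver: ΔL = 19×10⁻⁶ × 2.951 m × 348 = 1.9512×10⁻² m = 19.512 mm
difference = 31.835 − 19.512 = 12.323 mm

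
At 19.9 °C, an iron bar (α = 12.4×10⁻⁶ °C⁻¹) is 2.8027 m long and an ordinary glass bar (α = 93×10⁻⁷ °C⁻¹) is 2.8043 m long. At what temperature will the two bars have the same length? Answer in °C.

T = 204.4 °C

L₁(1 + α₁ΔT) = L₂(1 + α₂ΔT) ⇒ ΔT = (L₂ − L₁)/(α₁L₁ − α₂L₂)
L₂ − L₁ = 2.8043 − 2.8027 = 1.60×10⁻³ m
α₁L₁ − α₂L₂ = 12.4×10⁻⁶×2.8027 − 93×10⁻⁷×2.8043 = 8.67349×10⁻⁶ m/K
ΔT = 1.60×10⁻³ / 8.67349×10⁻⁶ = 184.470 K
T = 19.9 + 184.470 = 204.370 °C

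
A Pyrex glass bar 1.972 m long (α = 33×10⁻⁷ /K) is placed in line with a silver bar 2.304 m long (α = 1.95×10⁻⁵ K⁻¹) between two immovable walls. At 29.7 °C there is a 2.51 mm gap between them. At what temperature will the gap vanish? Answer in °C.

T = 78.5 °C

α₁L₁ = 6.5076×10⁻⁶ m/K, α₂L₂ = 4.4928×10⁻⁵ m/K → total 5.14356×10⁻⁵ m/K
ΔT = g/(α₁L₁+α₂L₂) = 2.51×10⁻³ / 5.14356×10⁻⁵ = 48.799 K
T = 29.7 + 48.799 = 78.499 °C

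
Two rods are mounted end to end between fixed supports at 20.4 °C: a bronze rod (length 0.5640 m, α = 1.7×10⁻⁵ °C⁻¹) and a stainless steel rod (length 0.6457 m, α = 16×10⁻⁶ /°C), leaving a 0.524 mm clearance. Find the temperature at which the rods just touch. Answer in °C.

Gap closes when ΔL₁ + ΔL₂ = 0.524 mm = 5.24×10⁻⁴ m
(α₁L₁ + α₂L₂)ΔT = g
α₁L₁ + α₂L₂ = 1.7×10⁻⁵×0.5640 + 16×10⁻⁶×0.6457 = 1.99192×10⁻⁵ m/K
ΔT = 5.24×10⁻⁴ / 1.99192×10⁻⁵ = 26.306 K
T = 20.4 + 26.306 = 46.706 °C

T = 46.7 °C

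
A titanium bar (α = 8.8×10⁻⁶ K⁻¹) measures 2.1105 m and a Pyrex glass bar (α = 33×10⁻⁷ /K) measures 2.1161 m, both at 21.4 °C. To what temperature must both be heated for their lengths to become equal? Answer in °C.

Equal length when α₁L₁ΔT − α₂L₂ΔT = L₂ − L₁ = 5.60×10⁻³ m
α₁L₁ = 1.85724×10⁻⁵, α₂L₂ = 6.98313×10⁻⁶ → Δ(αL) = 1.158927×10⁻⁵ m/K
ΔT = 5.60×10⁻³ / 1.158927×10⁻⁵ = 483.206 K, so T = 21.4 + 483.206 = 504.606 °C

T = 504.6 °C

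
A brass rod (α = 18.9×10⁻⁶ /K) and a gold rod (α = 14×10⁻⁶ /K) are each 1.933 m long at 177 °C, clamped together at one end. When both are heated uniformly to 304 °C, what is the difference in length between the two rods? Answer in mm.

1.20 mm

ΔT = 127 K
brass: ΔL = 18.9×10⁻⁶ × 1.933 m × 127 = 4.6398×10⁻³ m = 4.6398 mm
gold: ΔL = 14×10⁻⁶ × 1.933 m × 127 = 3.4369×10⁻³ m = 3.4369 mm
difference = 4.6398 − 3.4369 = 1.2029 mm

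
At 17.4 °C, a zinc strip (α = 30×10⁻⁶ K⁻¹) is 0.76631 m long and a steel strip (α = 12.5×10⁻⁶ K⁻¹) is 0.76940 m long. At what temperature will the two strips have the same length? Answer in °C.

Equal length when α₁L₁ΔT − α₂L₂ΔT = L₂ − L₁ = 3.09×10⁻³ m
α₁L₁ = 2.29893×10⁻⁵, α₂L₂ = 9.6175×10⁻⁶ → Δ(αL) = 1.33718×10⁻⁵ m/K
ΔT = 3.09×10⁻³ / 1.33718×10⁻⁵ = 231.083 K, so T = 17.4 + 231.083 = 248.483 °C

T = 248.5 °C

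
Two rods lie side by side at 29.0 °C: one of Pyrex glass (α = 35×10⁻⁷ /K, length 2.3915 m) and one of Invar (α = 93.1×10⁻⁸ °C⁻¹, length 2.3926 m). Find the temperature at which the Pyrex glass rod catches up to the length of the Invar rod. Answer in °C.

L₁(1 + α₁ΔT) = L₂(1 + α₂ΔT) ⇒ ΔT = (L₂ − L₁)/(α₁L₁ − α₂L₂)
L₂ − L₁ = 2.3926 − 2.3915 = 1.10×10⁻³ m
α₁L₁ − α₂L₂ = 35×10⁻⁷×2.3915 − 93.1×10⁻⁸×2.3926 = 6.1427394×10⁻⁶ m/K
ΔT = 1.10×10⁻³ / 6.1427394×10⁻⁶ = 179.073 K
T = 29.0 + 179.073 = 208.073 °C

T = 208.1 °C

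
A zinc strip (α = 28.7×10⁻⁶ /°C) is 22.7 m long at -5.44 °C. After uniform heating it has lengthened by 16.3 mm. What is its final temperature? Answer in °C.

ΔL = αL₀ΔT ⇒ ΔT = ΔL / (αL₀)
ΔT = 16.3×10⁻³ m / (28.7×10⁻⁶ × 22.7 m) = 25.020 K
T = -5.44 + 25.020 = 19.580 °C

T = 19.6 °C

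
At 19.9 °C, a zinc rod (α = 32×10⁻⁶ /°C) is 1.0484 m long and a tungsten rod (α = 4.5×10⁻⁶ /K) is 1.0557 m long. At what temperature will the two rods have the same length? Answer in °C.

L₁(1 + α₁ΔT) = L₂(1 + α₂ΔT) ⇒ ΔT = (L₂ − L₁)/(α₁L₁ − α₂L₂)
L₂ − L₁ = 1.0557 − 1.0484 = 7.30×10⁻³ m
α₁L₁ − α₂L₂ = 32×10⁻⁶×1.0484 − 4.5×10⁻⁶×1.0557 = 2.879815×10⁻⁵ m/K
ΔT = 7.30×10⁻³ / 2.879815×10⁻⁵ = 253.489 K
T = 19.9 + 253.489 = 273.389 °C

T = 273.4 °C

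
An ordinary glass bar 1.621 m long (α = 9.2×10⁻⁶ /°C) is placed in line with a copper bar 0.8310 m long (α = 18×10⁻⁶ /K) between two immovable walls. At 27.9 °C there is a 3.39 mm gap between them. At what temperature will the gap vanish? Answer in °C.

Gap closes when ΔL₁ + ΔL₂ = 3.39 mm = 3.39×10⁻³ m
(α₁L₁ + α₂L₂)ΔT = g
α₁L₁ + α₂L₂ = 9.2×10⁻⁶×1.621 + 18×10⁻⁶×0.8310 = 2.98712×10⁻⁵ m/K
ΔT = 3.39×10⁻³ / 2.98712×10⁻⁵ = 113.49 K
T = 27.9 + 113.49 = 141.39 °C

T = 141 °C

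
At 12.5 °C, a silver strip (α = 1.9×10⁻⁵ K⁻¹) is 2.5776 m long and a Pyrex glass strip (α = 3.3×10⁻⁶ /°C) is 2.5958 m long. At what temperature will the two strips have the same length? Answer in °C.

T = 462.9 °C

Equal length when α₁L₁ΔT − α₂L₂ΔT = L₂ − L₁ = 1.82×10⁻² m
α₁L₁ = 4.89744×10⁻⁵, α₂L₂ = 8.56614×10⁻⁶ → Δ(αL) = 4.040826×10⁻⁵ m/K
ΔT = 1.82×10⁻² / 4.040826×10⁻⁵ = 450.403 K, so T = 12.5 + 450.403 = 462.903 °C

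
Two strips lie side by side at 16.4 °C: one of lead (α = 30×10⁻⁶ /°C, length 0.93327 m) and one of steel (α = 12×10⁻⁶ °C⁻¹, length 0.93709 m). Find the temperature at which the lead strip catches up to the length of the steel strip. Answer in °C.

L₁(1 + α₁ΔT) = L₂(1 + α₂ΔT) ⇒ ΔT = (L₂ − L₁)/(α₁L₁ − α₂L₂)
L₂ − L₁ = 0.93709 − 0.93327 = 3.82×10⁻³ m
α₁L₁ − α₂L₂ = 30×10⁻⁶×0.93327 − 12×10⁻⁶×0.93709 = 1.675302×10⁻⁵ m/K
ΔT = 3.82×10⁻³ / 1.675302×10⁻⁵ = 228.019 K
T = 16.4 + 228.019 = 244.419 °C

T = 244.4 °C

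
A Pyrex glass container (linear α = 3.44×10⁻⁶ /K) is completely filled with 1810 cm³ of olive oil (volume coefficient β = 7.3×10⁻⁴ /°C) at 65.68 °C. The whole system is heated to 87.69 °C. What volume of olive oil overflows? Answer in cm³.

28.7 cm³

The container also expands: β_container ≈ 3α = 1.032×10⁻⁵ /K
Net overflow = V₀(β_liq − 3α_cont)ΔT
β − 3α = 7.30×10⁻⁴ − 1.032×10⁻⁵ = 7.1968×10⁻⁴ /K; ΔT = 22.01 K
ΔV = 1810 × 7.1968×10⁻⁴ × 22.01 = 28.7 cm³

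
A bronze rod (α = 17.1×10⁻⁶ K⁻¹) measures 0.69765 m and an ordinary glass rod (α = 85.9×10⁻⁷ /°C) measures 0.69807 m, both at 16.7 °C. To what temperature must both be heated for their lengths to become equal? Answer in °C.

T = 87.49 °C

L₁(1 + α₁ΔT) = L₂(1 + α₂ΔT) ⇒ ΔT = (L₂ − L₁)/(α₁L₁ − α₂L₂)
L₂ − L₁ = 0.69807 − 0.69765 = 4.20×10⁻⁴ m
α₁L₁ − α₂L₂ = 17.1×10⁻⁶×0.69765 − 85.9×10⁻⁷×0.69807 = 5.9333937×10⁻⁶ m/K
ΔT = 4.20×10⁻⁴ / 5.9333937×10⁻⁶ = 70.7858 K
T = 16.7 + 70.7858 = 87.4858 °C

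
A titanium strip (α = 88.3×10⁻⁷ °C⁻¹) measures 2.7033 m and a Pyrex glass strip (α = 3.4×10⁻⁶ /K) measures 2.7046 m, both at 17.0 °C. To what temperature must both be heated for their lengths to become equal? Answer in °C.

L₁(1 + α₁ΔT) = L₂(1 + α₂ΔT) ⇒ ΔT = (L₂ − L₁)/(α₁L₁ − α₂L₂)
L₂ − L₁ = 2.7046 − 2.7033 = 1.30×10⁻³ m
α₁L₁ − α₂L₂ = 88.3×10⁻⁷×2.7033 − 3.4×10⁻⁶×2.7046 = 1.4674499×10⁻⁵ m/K
ΔT = 1.30×10⁻³ / 1.4674499×10⁻⁵ = 88.589 K
T = 17.0 + 88.589 = 105.589 °C

T = 105.6 °C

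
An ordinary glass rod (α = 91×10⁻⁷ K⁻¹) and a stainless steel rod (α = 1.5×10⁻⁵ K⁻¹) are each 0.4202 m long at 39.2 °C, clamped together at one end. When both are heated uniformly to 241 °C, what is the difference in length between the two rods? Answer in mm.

ΔT = 201.8 K
ordinary glass: ΔL = 91×10⁻⁷ × 0.4202 m × 201.8 = 7.7165×10⁻⁴ m = 0.77165 mm
stainless steel: ΔL = 1.5×10⁻⁵ × 0.4202 m × 201.8 = 1.2719×10⁻³ m = 1.2719 mm
difference = 1.2719 − 0.77165 = 0.50025 mm

0.500 mm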